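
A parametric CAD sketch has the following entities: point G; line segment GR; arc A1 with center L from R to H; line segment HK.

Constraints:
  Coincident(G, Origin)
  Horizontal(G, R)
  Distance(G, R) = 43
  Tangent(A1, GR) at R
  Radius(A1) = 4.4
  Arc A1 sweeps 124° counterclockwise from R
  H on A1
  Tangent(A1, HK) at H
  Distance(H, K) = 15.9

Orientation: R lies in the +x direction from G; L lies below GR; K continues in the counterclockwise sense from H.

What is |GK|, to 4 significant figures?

52.24

On A1, R sits at bearing 90° from L; a 124° counterclockwise sweep puts H at bearing 214°, so H = L + 4.4·(cos 214°, sin 214°) = (39.35, -6.860). A1 meets HK tangentially, so LH is at right angles to HK, so HK runs along (−sin 214°, cos 214°); with |HK| = 15.9, K = (48.24, -20.04). Then |GK| = |K − G| = 52.24.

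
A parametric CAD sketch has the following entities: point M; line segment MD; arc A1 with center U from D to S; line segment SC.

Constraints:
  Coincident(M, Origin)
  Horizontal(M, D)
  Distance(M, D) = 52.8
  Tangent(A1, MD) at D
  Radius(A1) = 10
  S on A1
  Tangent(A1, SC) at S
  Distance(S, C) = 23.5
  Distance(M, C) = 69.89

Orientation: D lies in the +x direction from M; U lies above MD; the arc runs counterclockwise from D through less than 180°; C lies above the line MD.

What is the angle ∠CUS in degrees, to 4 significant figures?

66.95°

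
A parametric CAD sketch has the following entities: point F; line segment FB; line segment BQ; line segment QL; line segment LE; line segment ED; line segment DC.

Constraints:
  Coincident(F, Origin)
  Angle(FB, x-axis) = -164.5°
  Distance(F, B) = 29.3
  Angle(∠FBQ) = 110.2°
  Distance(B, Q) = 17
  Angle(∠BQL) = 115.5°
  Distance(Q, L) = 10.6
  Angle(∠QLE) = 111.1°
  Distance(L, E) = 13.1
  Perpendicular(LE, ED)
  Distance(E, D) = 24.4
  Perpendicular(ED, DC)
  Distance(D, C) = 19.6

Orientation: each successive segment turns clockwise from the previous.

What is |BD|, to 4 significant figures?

5.663

∠QLE = 111.1° gives LE at -7.700° from the x-axis; with |LE| = 13.1, E = (-20.07, 13.51). LE is perpendicular to ED, so ED runs at -97.70°; with |ED| = 24.4, D = (-23.34, -10.67). Then |BD| = |D − B| = 5.663.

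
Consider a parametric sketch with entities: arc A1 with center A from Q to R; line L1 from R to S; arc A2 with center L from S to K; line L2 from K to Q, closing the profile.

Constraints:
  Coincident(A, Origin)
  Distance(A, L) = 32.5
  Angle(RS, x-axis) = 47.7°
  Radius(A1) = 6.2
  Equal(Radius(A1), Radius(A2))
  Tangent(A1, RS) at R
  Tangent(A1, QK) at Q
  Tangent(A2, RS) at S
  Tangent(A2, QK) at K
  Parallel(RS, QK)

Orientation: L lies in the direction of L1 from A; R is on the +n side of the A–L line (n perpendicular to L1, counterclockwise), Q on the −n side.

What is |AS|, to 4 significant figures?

33.09

The slot axis is L1's direction at 47.7°, so u = (cos 47.7°, sin 47.7°) = (0.6730, 0.7396) and n = (−sin 47.7°, cos 47.7°) = (-0.7396, 0.6730). A is at the origin and L lies 32.5 along u from A, so L = 32.5·u = (21.87, 24.04). Tangency of A1 to both parallel lines with radius 6.2 puts R and Q at A ± 6.2·n: R = (-4.586, 4.173), Q = (4.586, -4.173). Equal radii place S and K the same way about L: S = L + 6.2·n = (17.29, 28.21), K = L − 6.2·n = (26.46, 19.87). Then |AS| = |S − A| = 33.09.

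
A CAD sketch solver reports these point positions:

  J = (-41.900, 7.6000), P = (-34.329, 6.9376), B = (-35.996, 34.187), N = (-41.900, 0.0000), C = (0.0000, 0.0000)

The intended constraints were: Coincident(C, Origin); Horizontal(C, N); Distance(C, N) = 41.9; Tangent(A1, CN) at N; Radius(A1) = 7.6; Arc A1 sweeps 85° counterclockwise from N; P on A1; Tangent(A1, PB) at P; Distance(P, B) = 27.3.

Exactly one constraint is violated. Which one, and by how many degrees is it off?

Tangent(A1, PB) at P — off by 8.50°.

C = (0.00, 0.00) ✓; C.y = 0.00, N.y = 0.00 ✓; |CN| = 41.90 ✓; ∠(JN, NC) = 90.00° ✓; |JN| = 7.600 ✓; bearing(J→P) − bearing(J→N) = 85.00° ✓; |JP| = 7.600 ✓; ∠(JP, PB) = 81.50° ✗; |PB| = 27.30 ✓.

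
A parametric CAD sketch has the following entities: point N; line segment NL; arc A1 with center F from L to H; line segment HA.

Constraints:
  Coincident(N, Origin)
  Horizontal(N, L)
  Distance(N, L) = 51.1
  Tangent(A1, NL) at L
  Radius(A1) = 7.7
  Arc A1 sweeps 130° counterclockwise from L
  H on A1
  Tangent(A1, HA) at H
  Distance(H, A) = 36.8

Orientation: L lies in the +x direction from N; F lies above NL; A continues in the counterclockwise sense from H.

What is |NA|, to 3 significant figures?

52.7

On A1, L sits at bearing -90° from F; a 130° counterclockwise sweep puts H at bearing 40°, so H = F + 7.7·(cos 40°, sin 40°) = (57.0, 12.6). Tangency of A1 to HA means the radius FH is perpendicular to HA, so HA runs along (−sin 40°, cos 40°); with |HA| = 36.8, A = (33.3, 40.8). Then |NA| = |A − N| = 52.7.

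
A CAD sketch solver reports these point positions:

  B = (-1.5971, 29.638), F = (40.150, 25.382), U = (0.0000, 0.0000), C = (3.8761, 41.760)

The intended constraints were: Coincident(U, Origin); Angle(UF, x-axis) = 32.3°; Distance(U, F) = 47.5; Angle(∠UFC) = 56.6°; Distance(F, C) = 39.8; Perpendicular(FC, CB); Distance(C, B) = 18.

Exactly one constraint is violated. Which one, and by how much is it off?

Distance(C, B) = 18 — off by 4.70.

U = (0.00, 0.00) ✓; UF at 32.30° ✓; |UF| = 47.50 ✓; ∠UFC = 56.60° ✓; |FC| = 39.80 ✓; ∠(FC, CB) = 90.00° ✓; |CB| = 13.30 ✗.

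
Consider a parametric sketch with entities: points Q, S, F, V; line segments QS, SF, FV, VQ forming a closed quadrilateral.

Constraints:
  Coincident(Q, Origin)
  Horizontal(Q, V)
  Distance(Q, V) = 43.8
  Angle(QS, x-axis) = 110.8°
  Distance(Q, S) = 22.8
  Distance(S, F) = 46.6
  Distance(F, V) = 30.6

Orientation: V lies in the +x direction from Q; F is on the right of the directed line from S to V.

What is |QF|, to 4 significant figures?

25.06

Q is at the origin; QV is horizontal with |QV| = 43.8 and V in +x, so V = (43.8, 0). QS runs at 110.8° with |QS| = 22.8, so S = (-8.096, 21.31). F is determined by |SF| = 46.6 and |FV| = 30.6 together: it lies at the intersection of circle(S, 46.6) and circle(V, 30.6). With |SV| = 56.10, the foot of the radical line on SV is 39.06 from S and the perpendicular offset is √(46.6² − 39.06²) = 25.41. Taking the right-of-SV solution: F = (18.38, -17.03).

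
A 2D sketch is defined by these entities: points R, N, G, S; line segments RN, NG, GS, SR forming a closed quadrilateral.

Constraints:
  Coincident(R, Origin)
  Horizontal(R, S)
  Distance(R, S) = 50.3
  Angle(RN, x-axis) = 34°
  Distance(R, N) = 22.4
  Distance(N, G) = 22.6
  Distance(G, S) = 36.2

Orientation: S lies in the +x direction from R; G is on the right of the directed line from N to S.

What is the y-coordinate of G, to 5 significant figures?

-9.8602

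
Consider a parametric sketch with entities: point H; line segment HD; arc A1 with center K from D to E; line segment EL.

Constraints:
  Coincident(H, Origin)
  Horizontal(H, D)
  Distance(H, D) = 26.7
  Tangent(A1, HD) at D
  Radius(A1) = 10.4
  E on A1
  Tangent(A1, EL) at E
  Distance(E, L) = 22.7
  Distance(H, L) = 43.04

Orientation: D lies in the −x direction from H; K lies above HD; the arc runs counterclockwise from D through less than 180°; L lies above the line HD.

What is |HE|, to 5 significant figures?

21.923

Checks: |KE| = 10.40 ✓; ∠(KE, EL) = 90.00° ✓; |EL| = 22.70 ✓; |HL| = 43.04 ✓.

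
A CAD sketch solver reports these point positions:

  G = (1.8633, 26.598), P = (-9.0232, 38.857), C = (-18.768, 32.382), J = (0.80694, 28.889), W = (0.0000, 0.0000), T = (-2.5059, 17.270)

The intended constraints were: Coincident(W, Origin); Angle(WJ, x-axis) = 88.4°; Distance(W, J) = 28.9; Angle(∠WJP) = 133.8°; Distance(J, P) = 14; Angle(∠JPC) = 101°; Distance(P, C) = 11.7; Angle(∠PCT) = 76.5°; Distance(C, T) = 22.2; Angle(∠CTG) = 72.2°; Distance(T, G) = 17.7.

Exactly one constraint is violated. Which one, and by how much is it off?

Distance(T, G) = 17.7 — off by 7.40.

W = (0.00, 0.00) ✓; WJ at 88.40° ✓; |WJ| = 28.90 ✓; ∠WJP = 133.8° ✓; |JP| = 14.00 ✓; ∠JPC = 101.0° ✓; |PC| = 11.70 ✓; ∠PCT = 76.50° ✓; |CT| = 22.20 ✓; ∠CTG = 72.20° ✓; |TG| = 10.30 ✗.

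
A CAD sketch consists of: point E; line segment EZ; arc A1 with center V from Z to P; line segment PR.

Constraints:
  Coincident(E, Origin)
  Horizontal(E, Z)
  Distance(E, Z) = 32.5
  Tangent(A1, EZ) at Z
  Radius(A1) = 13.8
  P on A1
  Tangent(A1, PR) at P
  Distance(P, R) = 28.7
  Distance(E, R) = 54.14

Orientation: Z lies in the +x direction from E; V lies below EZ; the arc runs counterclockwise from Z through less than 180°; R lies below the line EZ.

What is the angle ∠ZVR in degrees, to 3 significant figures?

174°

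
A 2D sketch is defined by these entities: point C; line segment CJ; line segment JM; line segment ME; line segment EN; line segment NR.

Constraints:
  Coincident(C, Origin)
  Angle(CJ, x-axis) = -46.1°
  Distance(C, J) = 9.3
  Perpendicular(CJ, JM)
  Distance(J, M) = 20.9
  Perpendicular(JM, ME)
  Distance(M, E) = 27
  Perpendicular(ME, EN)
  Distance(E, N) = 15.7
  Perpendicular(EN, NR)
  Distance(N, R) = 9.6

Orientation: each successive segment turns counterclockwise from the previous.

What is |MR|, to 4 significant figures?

23.44

ME is perpendicular to EN, so EN runs at -136.1°; with |EN| = 15.7, N = (-8.526, 16.36). EN ⟂ NR, so NR runs at -46.10°; with |NR| = 9.6, R = (-1.870, 9.442). Then |MR| = |R − M| = 23.44.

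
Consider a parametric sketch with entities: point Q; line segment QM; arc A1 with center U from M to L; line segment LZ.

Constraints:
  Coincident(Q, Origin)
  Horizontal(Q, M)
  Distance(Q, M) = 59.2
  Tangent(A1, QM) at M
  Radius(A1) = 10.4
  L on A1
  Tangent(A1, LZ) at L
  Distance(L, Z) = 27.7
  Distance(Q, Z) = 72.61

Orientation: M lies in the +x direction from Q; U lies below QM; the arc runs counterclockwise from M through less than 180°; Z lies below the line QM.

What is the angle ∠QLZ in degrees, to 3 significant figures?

130°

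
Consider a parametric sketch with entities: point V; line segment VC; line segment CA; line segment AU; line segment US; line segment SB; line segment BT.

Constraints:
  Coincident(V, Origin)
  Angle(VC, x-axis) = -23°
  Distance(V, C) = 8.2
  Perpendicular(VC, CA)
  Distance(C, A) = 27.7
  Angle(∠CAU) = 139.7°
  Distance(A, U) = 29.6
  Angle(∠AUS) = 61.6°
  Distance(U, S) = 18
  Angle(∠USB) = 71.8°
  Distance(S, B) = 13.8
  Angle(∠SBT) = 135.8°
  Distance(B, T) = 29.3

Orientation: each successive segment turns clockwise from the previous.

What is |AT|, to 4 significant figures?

26.36

V is at the origin; VC runs at -23.0° with length 8.2, so C = (7.548, -3.204). VC is perpendicular to CA, so CA runs at -113.0°; with |CA| = 27.7, A = (-3.275, -28.70). ∠CAU = 139.7° gives AU at -153.3° from the x-axis; with |AU| = 29.6, U = (-29.72, -42.00). ∠AUS = 61.6° gives US at 88.30° from the x-axis; with |US| = 18.0, S = (-29.18, -24.01). ∠USB = 71.8° gives SB at -19.90° from the x-axis; with |SB| = 13.8, B = (-16.21, -28.71). ∠SBT = 135.8° gives BT at -64.10° from the x-axis; with |BT| = 29.3, T = (-3.411, -55.06). Then |AT| = |T − A| = 26.36.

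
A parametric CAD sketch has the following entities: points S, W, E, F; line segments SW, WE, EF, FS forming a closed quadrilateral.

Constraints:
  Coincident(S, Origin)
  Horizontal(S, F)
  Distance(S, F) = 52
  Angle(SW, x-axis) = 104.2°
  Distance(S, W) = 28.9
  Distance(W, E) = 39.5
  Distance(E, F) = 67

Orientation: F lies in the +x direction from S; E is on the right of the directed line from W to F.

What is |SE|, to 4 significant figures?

17.81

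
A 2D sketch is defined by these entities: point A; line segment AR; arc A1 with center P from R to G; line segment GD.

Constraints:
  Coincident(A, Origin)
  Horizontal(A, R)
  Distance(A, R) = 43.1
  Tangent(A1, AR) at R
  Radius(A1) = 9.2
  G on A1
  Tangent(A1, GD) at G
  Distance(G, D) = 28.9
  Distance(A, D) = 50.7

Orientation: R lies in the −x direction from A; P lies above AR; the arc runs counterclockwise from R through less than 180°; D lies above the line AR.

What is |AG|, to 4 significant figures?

35.10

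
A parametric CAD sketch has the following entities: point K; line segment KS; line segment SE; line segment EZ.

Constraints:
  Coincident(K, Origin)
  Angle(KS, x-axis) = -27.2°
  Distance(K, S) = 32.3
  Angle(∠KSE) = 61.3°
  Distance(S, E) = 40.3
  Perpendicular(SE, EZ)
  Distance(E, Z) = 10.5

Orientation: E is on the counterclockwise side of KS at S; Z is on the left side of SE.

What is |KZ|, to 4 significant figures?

30.54

K is at the origin; KS runs at -27.2° with length 32.3, so S = 32.3·(cos -27.2°, sin -27.2°) = (28.73, -14.76). ∠KSE = 61.3°, so SE runs at -27.2° + (180° − 61.3°) = 91.50° from the x-axis; with |SE| = 40.3, E = S + 40.3·(cos 91.50°, sin 91.50°) = (27.67, 25.52). SE ⟂ EZ; with |EZ| = 10.5 on the left of SE, Z = E + 10.5·(-0.9997, -0.02618) = (17.18, 25.25). Then |KZ| = |Z − K| = 30.54.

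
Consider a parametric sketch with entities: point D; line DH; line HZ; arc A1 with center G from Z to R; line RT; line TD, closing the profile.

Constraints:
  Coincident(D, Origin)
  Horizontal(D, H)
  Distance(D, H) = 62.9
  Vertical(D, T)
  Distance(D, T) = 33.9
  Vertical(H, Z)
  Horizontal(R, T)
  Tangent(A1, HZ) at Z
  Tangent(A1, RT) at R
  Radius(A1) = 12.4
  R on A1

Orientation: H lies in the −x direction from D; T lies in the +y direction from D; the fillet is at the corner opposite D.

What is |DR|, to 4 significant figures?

60.82

D is at the origin; D and H share the same y with |DH| = 62.9 and H on the −x side, so H = (-62.90, 0.000). D and T share the same x with |DT| = 33.9 and T on the +y side, so T = (0.000, 33.90). The virtual corner opposite D is at (-62.90, 33.90). Since A1 is tangent to HZ there, GZ ⟂ HZ and since A1 is tangent to RT there, GR ⟂ RT, with radius 12.4, so the center G sits 12.4 in from both sides at G = (-50.50, 21.50). That places the tangent points at Z = (-62.90, 21.50) on HZ and R = (-50.50, 33.90) on RT. Then |DR| = |R − D| = 60.82.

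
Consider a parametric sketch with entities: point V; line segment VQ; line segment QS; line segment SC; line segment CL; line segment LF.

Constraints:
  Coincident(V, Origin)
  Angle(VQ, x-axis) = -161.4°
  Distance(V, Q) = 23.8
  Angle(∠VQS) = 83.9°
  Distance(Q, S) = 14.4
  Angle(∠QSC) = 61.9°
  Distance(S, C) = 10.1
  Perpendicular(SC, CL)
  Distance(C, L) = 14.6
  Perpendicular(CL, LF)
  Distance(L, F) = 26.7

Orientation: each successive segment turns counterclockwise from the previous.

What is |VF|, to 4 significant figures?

45.70

V is at the origin; VQ runs at -161.4° with length 23.8, so Q = (-22.56, -7.591). ∠VQS = 83.9° gives QS at -65.30° from the x-axis; with |QS| = 14.4, S = (-16.54, -20.67). ∠QSC = 61.9° gives SC at 52.80° from the x-axis; with |SC| = 10.1, C = (-10.43, -12.63). SC is perpendicular to CL, so CL runs at 142.8°; with |CL| = 14.6, L = (-22.06, -3.802). CL is perpendicular to LF, so LF runs at -127.2°; with |LF| = 26.7, F = (-38.21, -25.07). Then |VF| = |F − V| = 45.70.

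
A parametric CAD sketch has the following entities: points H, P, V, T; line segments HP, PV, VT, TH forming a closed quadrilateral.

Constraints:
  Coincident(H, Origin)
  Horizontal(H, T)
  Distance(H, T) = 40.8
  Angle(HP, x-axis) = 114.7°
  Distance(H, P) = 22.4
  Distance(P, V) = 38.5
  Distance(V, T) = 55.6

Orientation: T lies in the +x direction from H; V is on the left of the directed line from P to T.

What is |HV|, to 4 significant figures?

52.02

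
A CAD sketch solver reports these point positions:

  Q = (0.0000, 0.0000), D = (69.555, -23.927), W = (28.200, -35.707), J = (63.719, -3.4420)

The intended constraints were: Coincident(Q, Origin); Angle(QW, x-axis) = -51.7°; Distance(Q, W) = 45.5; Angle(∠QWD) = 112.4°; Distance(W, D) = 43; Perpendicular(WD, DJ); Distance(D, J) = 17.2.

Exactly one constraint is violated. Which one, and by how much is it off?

Distance(D, J) = 17.2 — off by 4.10.

Q = (0.00, 0.00) ✓; QW at -51.70° ✓; |QW| = 45.50 ✓; ∠QWD = 112.4° ✓; |WD| = 43.00 ✓; ∠(WD, DJ) = 90.00° ✓; |DJ| = 21.30 ✗.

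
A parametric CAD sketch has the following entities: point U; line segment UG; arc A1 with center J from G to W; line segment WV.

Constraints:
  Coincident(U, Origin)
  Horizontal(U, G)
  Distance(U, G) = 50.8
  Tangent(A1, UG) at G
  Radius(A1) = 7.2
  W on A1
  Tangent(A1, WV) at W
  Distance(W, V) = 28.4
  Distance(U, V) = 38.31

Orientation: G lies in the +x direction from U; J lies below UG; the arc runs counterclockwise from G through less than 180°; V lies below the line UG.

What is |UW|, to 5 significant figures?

45.082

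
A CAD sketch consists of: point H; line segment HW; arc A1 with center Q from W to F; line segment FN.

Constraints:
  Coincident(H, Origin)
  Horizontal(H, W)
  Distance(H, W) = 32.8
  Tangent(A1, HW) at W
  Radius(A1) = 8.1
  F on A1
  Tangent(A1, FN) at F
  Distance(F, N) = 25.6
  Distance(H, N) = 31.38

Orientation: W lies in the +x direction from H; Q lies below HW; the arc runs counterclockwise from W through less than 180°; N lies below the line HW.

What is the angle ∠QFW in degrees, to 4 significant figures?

57.62°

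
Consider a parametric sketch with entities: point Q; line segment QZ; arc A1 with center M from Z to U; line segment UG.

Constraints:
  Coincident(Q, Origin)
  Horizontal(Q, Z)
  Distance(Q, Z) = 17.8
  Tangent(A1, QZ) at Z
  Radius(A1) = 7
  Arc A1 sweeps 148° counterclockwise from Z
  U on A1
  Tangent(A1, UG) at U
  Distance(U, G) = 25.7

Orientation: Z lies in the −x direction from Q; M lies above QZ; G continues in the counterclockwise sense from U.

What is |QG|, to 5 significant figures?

44.642

Q is at the origin; QZ is horizontal with |QZ| = 17.8 and Z on the −x side, so Z = (-17.800, 0.0000). A1 meets QZ tangentially, so MZ is at right angles to QZ, so M = Z + (0, 7) = (-17.800, 7.0000). On A1, Z sits at bearing -90° from M; a 148° counterclockwise sweep puts U at bearing 58°, so U = M + 7.0·(cos 58°, sin 58°) = (-14.091, 12.936). Since A1 is tangent to UG there, MU ⟂ UG, so UG runs along (−sin 58°, cos 58°); with |UG| = 25.7, G = (-35.885, 26.555). Then |QG| = |G − Q| = 44.642.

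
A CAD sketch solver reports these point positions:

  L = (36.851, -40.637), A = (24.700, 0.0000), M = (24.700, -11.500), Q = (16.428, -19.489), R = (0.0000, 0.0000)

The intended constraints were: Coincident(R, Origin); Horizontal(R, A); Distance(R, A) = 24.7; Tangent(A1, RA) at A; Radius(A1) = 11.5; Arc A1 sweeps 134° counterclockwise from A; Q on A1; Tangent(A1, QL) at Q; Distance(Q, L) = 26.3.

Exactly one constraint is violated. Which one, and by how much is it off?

Distance(Q, L) = 26.3 — off by 3.10.

R = (0.00, 0.00) ✓; R.y = 0.00, A.y = 0.00 ✓; |RA| = 24.70 ✓; ∠(MA, AR) = 90.00° ✓; |MA| = 11.50 ✓; bearing(M→Q) − bearing(M→A) = 134.0° ✓; |MQ| = 11.50 ✓; ∠(MQ, QL) = 90.00° ✓; |QL| = 29.40 ✗.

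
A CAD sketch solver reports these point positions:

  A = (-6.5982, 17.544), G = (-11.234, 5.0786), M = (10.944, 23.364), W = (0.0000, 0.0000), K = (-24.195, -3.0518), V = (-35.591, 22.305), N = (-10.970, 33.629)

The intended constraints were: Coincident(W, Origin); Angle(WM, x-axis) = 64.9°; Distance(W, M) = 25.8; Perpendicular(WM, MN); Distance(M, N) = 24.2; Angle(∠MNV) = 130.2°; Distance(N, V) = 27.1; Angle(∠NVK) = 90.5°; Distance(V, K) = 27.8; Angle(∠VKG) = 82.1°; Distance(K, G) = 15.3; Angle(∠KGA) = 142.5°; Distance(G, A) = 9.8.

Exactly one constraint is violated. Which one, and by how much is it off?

Distance(G, A) = 9.8 — off by 3.50.

W = (0.00, 0.00) ✓; WM at 64.90° ✓; |WM| = 25.80 ✓; ∠(WM, MN) = 90.00° ✓; |MN| = 24.20 ✓; ∠MNV = 130.2° ✓; |NV| = 27.10 ✓; ∠NVK = 90.50° ✓; |VK| = 27.80 ✓; ∠VKG = 82.10° ✓; |KG| = 15.30 ✓; ∠KGA = 142.5° ✓; |GA| = 13.30 ✗.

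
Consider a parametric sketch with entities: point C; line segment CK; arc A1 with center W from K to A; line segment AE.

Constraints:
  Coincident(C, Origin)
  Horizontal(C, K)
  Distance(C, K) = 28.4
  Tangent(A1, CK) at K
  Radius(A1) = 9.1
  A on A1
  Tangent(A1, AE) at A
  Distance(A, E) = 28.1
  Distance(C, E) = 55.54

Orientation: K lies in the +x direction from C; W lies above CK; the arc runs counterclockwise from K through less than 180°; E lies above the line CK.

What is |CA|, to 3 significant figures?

37.9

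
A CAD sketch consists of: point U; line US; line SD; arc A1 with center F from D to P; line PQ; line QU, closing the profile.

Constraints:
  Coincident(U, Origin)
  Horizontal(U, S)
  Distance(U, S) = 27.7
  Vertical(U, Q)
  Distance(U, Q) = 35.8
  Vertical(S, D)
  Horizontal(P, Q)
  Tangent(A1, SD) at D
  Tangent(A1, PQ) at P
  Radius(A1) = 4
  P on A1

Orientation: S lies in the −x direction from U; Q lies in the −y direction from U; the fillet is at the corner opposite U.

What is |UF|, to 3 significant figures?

39.7

U is at the origin; U and S share the same y with |US| = 27.7 and S on the −x side, so S = (-27.7, 0.00). U and Q share the same x with |UQ| = 35.8 and Q on the −y side, so Q = (0.00, -35.8). The virtual corner opposite U is at (-27.7, -35.8). Tangency of A1 to SD means the radius FD is perpendicular to SD and since A1 is tangent to PQ there, FP ⟂ PQ, with radius 4.0, so the center F sits 4.0 in from both sides at F = (-23.7, -31.8). Then |UF| = |F − U| = 39.7.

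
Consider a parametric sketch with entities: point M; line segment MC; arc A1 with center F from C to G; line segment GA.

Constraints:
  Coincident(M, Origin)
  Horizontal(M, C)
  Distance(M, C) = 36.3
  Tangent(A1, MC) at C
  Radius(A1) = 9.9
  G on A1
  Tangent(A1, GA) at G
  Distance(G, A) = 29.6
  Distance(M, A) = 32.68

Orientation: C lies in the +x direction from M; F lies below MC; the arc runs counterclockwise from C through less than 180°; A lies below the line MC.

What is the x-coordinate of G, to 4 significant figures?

27.82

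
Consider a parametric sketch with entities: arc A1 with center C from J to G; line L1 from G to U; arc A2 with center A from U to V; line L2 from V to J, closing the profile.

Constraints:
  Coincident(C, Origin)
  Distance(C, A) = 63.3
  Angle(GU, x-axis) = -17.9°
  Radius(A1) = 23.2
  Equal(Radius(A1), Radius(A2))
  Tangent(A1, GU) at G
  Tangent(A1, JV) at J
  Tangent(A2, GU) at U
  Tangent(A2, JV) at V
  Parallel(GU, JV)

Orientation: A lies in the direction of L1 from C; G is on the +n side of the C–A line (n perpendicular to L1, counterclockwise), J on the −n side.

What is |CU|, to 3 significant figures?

67.4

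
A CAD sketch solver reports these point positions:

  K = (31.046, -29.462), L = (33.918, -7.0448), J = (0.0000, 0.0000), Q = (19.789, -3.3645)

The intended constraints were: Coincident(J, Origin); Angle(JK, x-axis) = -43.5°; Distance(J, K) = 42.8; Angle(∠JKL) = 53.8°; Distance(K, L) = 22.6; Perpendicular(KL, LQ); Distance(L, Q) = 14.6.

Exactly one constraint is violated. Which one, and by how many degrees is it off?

Perpendicular(KL, LQ) — off by 7.30°.

J = (0.00, 0.00) ✓; JK at -43.50° ✓; |JK| = 42.80 ✓; ∠JKL = 53.80° ✓; |KL| = 22.60 ✓; ∠(KL, LQ) = 82.70° ✗; |LQ| = 14.60 ✓.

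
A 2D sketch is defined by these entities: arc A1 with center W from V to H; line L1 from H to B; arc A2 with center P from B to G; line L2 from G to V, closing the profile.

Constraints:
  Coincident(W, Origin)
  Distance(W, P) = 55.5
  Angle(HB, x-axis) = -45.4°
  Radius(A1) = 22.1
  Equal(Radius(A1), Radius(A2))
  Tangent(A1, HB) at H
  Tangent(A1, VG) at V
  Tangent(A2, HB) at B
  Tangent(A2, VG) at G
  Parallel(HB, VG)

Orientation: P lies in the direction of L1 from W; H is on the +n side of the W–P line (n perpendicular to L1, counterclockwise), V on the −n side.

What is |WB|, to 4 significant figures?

59.74

Tangency of A1 to both parallel lines with radius 22.1 puts H and V at W ± 22.1·n: H = (15.74, 15.52), V = (-15.74, -15.52). Equal radii place B and G the same way about P: B = P + 22.1·n = (54.71, -24.00), G = P − 22.1·n = (23.23, -55.04). Then |WB| = |B − W| = 59.74.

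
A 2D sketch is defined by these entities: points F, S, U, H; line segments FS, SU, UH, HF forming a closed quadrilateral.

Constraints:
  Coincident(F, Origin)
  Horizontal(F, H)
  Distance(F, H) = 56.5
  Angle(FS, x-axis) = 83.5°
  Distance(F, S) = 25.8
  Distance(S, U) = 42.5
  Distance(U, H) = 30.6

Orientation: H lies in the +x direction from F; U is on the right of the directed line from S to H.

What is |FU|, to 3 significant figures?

28.8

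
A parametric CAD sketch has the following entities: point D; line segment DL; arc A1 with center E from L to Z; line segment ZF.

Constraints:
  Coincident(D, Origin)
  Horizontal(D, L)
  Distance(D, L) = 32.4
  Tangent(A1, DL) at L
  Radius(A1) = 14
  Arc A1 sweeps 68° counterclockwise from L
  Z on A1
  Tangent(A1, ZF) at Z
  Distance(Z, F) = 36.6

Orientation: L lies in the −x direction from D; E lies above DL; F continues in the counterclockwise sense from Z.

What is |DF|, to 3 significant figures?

43.1

D is at the origin; D and L share the same y with |DL| = 32.4 and L on the −x side, so L = (-32.4, 0.00). The tangent condition forces EL to be normal to DL, so E = L + (0, 14) = (-32.4, 14.0). On A1, L sits at bearing -90° from E; a 68° counterclockwise sweep puts Z at bearing -22°, so Z = E + 14.0·(cos -22°, sin -22°) = (-19.4, 8.76). Tangency of A1 to ZF means the radius EZ is perpendicular to ZF, so ZF runs along (−sin -22°, cos -22°); with |ZF| = 36.6, F = (-5.71, 42.7). Then |DF| = |F − D| = 43.1.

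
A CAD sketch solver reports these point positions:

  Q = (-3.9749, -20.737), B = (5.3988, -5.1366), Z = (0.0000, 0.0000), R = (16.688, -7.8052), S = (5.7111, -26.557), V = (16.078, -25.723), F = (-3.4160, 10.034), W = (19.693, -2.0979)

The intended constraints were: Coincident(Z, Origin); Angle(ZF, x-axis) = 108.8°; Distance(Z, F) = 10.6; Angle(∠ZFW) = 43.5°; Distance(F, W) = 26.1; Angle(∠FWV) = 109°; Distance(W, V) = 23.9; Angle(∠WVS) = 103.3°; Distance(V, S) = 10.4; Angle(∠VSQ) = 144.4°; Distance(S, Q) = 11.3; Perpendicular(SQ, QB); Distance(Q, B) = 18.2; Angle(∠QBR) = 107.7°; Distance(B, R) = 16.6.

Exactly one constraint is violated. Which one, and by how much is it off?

Distance(B, R) = 16.6 — off by 5.00.

Z = (0.00, 0.00) ✓; ZF at 108.8° ✓; |ZF| = 10.60 ✓; ∠ZFW = 43.50° ✓; |FW| = 26.10 ✓; ∠FWV = 109.0° ✓; |WV| = 23.90 ✓; ∠WVS = 103.3° ✓; |VS| = 10.40 ✓; ∠VSQ = 144.4° ✓; |SQ| = 11.30 ✓; ∠(SQ, QB) = 90.00° ✓; |QB| = 18.20 ✓; ∠QBR = 107.7° ✓; |BR| = 11.60 ✗.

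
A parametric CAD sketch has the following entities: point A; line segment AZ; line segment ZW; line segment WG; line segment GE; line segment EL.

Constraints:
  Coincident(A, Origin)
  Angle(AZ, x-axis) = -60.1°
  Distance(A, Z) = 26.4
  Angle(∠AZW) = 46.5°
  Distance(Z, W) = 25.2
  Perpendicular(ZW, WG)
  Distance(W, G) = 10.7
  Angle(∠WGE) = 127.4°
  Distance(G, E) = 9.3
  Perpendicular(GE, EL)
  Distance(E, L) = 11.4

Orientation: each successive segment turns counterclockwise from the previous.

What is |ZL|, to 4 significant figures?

13.10

A is at the origin; AZ runs at -60.1° with length 26.4, so Z = (13.16, -22.89). ∠AZW = 46.5° gives ZW at 73.40° from the x-axis; with |ZW| = 25.2, W = (20.36, 1.264). ZW is perpendicular to WG, so WG runs at 163.4°; with |WG| = 10.7, G = (10.11, 4.321). ∠WGE = 127.4° gives GE at -144.0° from the x-axis; with |GE| = 9.3, E = (2.582, -1.146). The perpendicularity gives EL at right angles to GE, so EL runs at -54.00°; with |EL| = 11.4, L = (9.282, -10.37). Then |ZL| = |L − Z| = 13.10.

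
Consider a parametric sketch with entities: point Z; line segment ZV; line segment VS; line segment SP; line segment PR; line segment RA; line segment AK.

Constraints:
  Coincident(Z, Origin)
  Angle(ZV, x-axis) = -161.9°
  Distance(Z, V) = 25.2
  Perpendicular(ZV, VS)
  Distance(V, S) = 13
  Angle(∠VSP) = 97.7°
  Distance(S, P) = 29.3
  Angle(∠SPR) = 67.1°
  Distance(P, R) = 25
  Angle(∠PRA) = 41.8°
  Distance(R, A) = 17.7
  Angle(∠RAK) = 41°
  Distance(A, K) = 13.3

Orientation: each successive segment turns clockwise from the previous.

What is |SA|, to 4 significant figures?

15.20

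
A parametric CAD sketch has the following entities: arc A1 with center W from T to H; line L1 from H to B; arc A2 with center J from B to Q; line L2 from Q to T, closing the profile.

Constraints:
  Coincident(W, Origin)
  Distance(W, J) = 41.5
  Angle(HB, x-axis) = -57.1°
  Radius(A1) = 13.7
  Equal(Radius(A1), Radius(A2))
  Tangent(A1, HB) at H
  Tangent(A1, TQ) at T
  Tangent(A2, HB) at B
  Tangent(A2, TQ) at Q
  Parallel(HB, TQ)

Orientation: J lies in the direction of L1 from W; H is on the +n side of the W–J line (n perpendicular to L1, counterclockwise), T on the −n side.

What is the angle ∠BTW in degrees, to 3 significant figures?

56.6°

The slot axis is L1's direction at -57.1°, so u = (cos -57.1°, sin -57.1°) = (0.543, -0.840) and n = (−sin -57.1°, cos -57.1°) = (0.840, 0.543). W is at the origin and J lies 41.5 along u from W, so J = 41.5·u = (22.5, -34.8). Tangency of A1 to both parallel lines with radius 13.7 puts H and T at W ± 13.7·n: H = (11.5, 7.44), T = (-11.5, -7.44). Equal radii place B and Q the same way about J: B = J + 13.7·n = (34.0, -27.4), Q = J − 13.7·n = (11.0, -42.3). Then cos ∠BTW = TB·TW / (|TB||TW|), giving 56.6°.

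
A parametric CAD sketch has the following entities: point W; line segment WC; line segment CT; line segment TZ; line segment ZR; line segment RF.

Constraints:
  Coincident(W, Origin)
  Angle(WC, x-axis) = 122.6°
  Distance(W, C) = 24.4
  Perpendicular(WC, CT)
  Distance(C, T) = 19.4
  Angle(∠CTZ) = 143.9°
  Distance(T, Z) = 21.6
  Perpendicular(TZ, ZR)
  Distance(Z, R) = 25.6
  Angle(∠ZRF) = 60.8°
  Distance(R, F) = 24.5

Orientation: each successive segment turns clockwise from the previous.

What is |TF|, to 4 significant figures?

13.65

TZ is perpendicular to ZR, so ZR runs at -93.50°; with |ZR| = 25.6, R = (23.19, 4.137). ∠ZRF = 60.8° gives RF at 147.3° from the x-axis; with |RF| = 24.5, F = (2.577, 17.37). Then |TF| = |F − T| = 13.65.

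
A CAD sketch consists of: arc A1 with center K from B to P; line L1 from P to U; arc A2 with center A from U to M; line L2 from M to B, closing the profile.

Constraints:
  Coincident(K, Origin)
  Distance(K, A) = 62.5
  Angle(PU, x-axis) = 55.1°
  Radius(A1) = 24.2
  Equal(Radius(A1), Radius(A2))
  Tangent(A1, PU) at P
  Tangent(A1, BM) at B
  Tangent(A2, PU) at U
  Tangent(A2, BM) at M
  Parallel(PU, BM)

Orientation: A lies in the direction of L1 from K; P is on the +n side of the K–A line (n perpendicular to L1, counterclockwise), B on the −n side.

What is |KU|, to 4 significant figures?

67.02

The slot axis is L1's direction at 55.1°, so u = (cos 55.1°, sin 55.1°) = (0.5721, 0.8202) and n = (−sin 55.1°, cos 55.1°) = (-0.8202, 0.5721). K is at the origin and A lies 62.5 along u from K, so A = 62.5·u = (35.76, 51.26). Tangency of A1 to both parallel lines with radius 24.2 puts P and B at K ± 24.2·n: P = (-19.85, 13.85), B = (19.85, -13.85). Equal radii place U and M the same way about A: U = A + 24.2·n = (15.91, 65.11), M = A − 24.2·n = (55.61, 37.41). Then |KU| = |U − K| = 67.02.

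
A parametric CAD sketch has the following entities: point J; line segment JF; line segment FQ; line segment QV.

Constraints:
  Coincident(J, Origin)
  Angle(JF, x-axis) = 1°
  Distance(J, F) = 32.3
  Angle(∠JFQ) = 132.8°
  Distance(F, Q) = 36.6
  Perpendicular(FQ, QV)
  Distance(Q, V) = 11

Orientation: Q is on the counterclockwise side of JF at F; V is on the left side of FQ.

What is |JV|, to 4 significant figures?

59.91

∠JFQ = 132.8°, so FQ runs at 1.0° + (180° − 132.8°) = 48.20° from the x-axis; with |FQ| = 36.6, Q = F + 36.6·(cos 48.20°, sin 48.20°) = (56.69, 27.85). FQ is perpendicular to QV; with |QV| = 11.0 on the left of FQ, V = Q + 11.0·(-0.7455, 0.6665) = (48.49, 35.18). Then |JV| = |V − J| = 59.91.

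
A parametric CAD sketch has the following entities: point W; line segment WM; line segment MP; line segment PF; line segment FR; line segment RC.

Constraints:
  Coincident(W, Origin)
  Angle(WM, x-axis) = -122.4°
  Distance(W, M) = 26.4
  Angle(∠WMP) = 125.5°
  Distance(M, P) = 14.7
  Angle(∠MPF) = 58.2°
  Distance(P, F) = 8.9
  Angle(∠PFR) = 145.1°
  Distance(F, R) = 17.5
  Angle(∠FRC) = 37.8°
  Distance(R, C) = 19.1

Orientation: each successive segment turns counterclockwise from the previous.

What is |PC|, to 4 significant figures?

11.75

W is at the origin; WM runs at -122.4° with length 26.4, so M = (-14.15, -22.29). ∠WMP = 125.5° gives MP at -67.90° from the x-axis; with |MP| = 14.7, P = (-8.615, -35.91). ∠MPF = 58.2° gives PF at 53.90° from the x-axis; with |PF| = 8.9, F = (-3.371, -28.72). ∠PFR = 145.1° gives FR at 88.80° from the x-axis; with |FR| = 17.5, R = (-3.005, -11.22). ∠FRC = 37.8° gives RC at -129.0° from the x-axis; with |RC| = 19.1, C = (-15.03, -26.07). Then |PC| = |C − P| = 11.75.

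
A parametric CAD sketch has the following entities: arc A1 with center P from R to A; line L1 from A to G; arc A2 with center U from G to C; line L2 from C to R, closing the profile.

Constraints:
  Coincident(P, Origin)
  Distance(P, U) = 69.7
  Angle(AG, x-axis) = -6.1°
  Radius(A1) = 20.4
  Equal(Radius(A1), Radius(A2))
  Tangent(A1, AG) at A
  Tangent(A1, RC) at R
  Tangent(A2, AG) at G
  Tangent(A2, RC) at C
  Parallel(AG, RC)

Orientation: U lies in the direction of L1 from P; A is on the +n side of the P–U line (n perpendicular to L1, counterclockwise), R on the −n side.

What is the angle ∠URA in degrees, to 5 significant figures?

73.686°

The slot axis is L1's direction at -6.1°, so u = (cos -6.1°, sin -6.1°) = (0.99434, -0.10626) and n = (−sin -6.1°, cos -6.1°) = (0.10626, 0.99434). P is at the origin and U lies 69.7 along u from P, so U = 69.7·u = (69.305, -7.4066). Tangency of A1 to both parallel lines with radius 20.4 puts A and R at P ± 20.4·n: A = (2.1678, 20.284), R = (-2.1678, -20.284). Then cos ∠URA = RU·RA / (|RU||RA|), giving 73.686°.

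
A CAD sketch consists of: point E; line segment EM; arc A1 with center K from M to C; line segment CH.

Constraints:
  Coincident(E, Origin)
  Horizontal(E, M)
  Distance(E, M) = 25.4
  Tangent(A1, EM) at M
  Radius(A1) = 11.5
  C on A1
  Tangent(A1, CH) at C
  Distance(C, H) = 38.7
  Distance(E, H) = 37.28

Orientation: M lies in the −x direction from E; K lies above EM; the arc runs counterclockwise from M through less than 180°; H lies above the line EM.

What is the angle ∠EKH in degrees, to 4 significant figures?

63.13°

Checks: E = (0.00, 0.00) ✓; E.y = 0.00, M.y = 0.00 ✓; |KC| = 11.50 ✓; ∠(KC, CH) = 90.00° ✓; |CH| = 38.70 ✓; |EH| = 37.28 ✓.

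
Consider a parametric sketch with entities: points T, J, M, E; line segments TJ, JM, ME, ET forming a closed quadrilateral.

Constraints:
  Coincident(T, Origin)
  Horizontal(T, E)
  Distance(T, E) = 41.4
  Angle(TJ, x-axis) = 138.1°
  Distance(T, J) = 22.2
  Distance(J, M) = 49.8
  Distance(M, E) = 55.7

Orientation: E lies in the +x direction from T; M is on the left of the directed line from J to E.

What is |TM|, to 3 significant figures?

53.7

Checks: |JM| = 49.80 ✓; |ME| = 55.70 ✓.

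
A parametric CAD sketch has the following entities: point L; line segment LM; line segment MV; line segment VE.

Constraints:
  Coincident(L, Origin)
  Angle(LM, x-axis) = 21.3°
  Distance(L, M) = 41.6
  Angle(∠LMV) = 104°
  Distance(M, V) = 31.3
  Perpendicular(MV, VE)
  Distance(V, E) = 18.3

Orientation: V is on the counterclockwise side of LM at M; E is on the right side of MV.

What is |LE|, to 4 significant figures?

71.78

L is at the origin; LM runs at 21.3° with length 41.6, so M = 41.6·(cos 21.3°, sin 21.3°) = (38.76, 15.11). ∠LMV = 104.0°, so MV runs at 21.3° + (180° − 104.0°) = 97.30° from the x-axis; with |MV| = 31.3, V = M + 31.3·(cos 97.30°, sin 97.30°) = (34.78, 46.16). The perpendicularity gives VE at right angles to MV; with |VE| = 18.3 on the right of MV, E = V + 18.3·(0.9919, 0.1271) = (52.93, 48.48). Then |LE| = |E − L| = 71.78.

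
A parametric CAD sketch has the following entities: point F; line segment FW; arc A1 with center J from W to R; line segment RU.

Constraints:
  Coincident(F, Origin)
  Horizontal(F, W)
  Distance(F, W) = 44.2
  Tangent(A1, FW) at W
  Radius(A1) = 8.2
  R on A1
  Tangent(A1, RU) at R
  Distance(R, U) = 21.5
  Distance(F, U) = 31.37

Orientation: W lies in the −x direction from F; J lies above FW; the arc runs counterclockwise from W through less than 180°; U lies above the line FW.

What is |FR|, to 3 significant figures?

37.9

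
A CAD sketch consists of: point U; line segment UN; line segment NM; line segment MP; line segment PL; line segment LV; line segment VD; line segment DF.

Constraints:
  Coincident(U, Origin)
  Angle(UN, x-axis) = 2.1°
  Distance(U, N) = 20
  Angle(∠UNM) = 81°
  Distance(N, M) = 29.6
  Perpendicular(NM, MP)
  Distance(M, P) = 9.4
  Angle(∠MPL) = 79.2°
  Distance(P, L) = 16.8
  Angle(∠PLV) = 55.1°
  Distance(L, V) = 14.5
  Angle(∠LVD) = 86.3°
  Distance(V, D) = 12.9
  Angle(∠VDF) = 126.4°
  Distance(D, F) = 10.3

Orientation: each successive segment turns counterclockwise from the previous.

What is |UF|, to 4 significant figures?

26.70

U is at the origin; UN runs at 2.1° with length 20.0, so N = (19.99, 0.7329). ∠UNM = 81.0° gives NM at 101.1° from the x-axis; with |NM| = 29.6, M = (14.29, 29.78). The perpendicularity gives MP at right angles to NM, so MP runs at -168.9°; with |MP| = 9.4, P = (5.064, 27.97). ∠MPL = 79.2° gives PL at -68.10° from the x-axis; with |PL| = 16.8, L = (11.33, 12.38). ∠PLV = 55.1° gives LV at 56.80° from the x-axis; with |LV| = 14.5, V = (19.27, 24.51). ∠LVD = 86.3° gives VD at 150.5° from the x-axis; with |VD| = 12.9, D = (8.042, 30.87). ∠VDF = 126.4° gives DF at -155.9° from the x-axis; with |DF| = 10.3, F = (-1.360, 26.66). Then |UF| = |F − U| = 26.70.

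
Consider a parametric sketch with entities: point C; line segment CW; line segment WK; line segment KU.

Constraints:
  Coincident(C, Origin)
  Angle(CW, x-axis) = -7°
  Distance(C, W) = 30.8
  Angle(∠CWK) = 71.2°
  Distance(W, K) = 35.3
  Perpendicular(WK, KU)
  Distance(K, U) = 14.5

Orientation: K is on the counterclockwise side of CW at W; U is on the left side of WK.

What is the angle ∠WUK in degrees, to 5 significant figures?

67.669°

∠CWK = 71.2°, so WK runs at -7.0° + (180° − 71.2°) = 101.80° from the x-axis; with |WK| = 35.3, K = W + 35.3·(cos 101.80°, sin 101.80°) = (23.352, 30.800). The perpendicularity gives KU at right angles to WK; with |KU| = 14.5 on the left of WK, U = K + 14.5·(-0.97887, -0.20450) = (9.1581, 27.835). Then cos ∠WUK = UW·UK / (|UW||UK|), giving 67.669°.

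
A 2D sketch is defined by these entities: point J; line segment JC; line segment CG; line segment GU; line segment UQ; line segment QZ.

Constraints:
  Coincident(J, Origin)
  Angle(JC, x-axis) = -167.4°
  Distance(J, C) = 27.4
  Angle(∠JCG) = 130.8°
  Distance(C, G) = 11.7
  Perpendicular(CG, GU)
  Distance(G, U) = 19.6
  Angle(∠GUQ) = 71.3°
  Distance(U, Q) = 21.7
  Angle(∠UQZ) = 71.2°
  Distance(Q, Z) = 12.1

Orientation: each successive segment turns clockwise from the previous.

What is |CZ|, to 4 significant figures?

3.388

J is at the origin; JC runs at -167.4° with length 27.4, so C = (-26.74, -5.977). ∠JCG = 130.8° gives CG at 143.4° from the x-axis; with |CG| = 11.7, G = (-36.13, 0.9987). The perpendicularity gives GU at right angles to CG, so GU runs at 53.40°; with |GU| = 19.6, U = (-24.45, 16.73). ∠GUQ = 71.3° gives UQ at -55.30° from the x-axis; with |UQ| = 21.7, Q = (-12.09, -1.107). ∠UQZ = 71.2° gives QZ at -164.1° from the x-axis; with |QZ| = 12.1, Z = (-23.73, -4.422). Then |CZ| = |Z − C| = 3.388.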